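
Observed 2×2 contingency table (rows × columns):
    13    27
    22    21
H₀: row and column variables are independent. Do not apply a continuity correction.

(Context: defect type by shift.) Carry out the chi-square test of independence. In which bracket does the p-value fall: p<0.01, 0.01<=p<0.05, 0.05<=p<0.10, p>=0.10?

p-value bracket: 0.05<=p<0.10

Row totals [40, 43], col totals [35, 48], n=83
χ² = (13−16.87)²/16.87 + (27−23.13)²/23.13 + (22−18.13)²/18.13 + (21−24.87)²/24.87 = 2.9597
df = 1
p-value (upper-tail) = 0.08536
→ bracket: 0.05<=p<0.10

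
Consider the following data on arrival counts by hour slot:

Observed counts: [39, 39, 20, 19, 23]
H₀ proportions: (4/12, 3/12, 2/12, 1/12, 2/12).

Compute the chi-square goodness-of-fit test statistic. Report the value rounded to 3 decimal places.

test statistic = 6.807

n = 140; E_i = n·p_i = [46.67, 35.00, 23.33, 11.67, 23.33]
χ² = (39−46.67)²/46.67 + (39−35.00)²/35.00 + (20−23.33)²/23.33 + (19−11.67)²/11.67 + (23−23.33)²/23.33 = 6.8071
df = 4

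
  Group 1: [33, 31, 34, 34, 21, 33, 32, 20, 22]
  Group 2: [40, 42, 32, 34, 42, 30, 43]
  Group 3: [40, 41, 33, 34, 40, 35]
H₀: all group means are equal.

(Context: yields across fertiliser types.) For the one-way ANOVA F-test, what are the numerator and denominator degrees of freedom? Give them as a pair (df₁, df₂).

degrees of freedom = [2, 19]

k = 3 groups, N = 22 total
df = (k−1, N−k) = (3−1, 22−3) = (2, 19)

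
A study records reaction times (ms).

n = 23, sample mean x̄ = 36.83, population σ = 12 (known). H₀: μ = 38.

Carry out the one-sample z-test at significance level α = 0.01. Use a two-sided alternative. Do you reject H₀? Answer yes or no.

reject H₀: no

SE = σ/√n = 12/√23 = 2.5022
z = (x̄−μ₀)/SE = (36.83−38)/2.5022 = -0.4676
p-value (two-sided) = 0.64008
At α=0.01: p ≥ α → fail to reject H₀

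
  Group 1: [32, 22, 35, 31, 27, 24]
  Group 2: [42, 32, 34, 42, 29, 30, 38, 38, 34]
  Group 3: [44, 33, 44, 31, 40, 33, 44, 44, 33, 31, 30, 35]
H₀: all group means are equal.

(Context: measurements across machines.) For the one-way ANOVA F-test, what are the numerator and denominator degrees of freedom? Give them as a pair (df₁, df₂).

k = 3 groups, N = 27 total
df = (k−1, N−k) = (3−1, 27−3) = (2, 24)

degrees of freedom = [2, 24]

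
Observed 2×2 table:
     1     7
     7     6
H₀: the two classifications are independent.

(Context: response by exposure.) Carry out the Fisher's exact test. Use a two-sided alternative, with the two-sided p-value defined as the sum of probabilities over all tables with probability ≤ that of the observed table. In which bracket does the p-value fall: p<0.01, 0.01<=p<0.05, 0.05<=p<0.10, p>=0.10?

Margins: r₁=8, r₂=13, c₁=8, c₂=13, n=21
p_obs = C(8,1)·C(13,7)/C(21,8); sum pmf over tables with pmf ≤ p_obs
p-value (two-sided) = 0.08504
→ bracket: 0.05<=p<0.10

p-value bracket: 0.05<=p<0.10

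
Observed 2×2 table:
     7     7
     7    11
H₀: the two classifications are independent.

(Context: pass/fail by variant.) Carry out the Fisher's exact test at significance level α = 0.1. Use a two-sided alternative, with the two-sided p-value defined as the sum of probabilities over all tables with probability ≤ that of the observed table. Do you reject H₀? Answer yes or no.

reject H₀: no

Margins: r₁=14, r₂=18, c₁=14, c₂=18, n=32
p_obs = C(14,7)·C(18,7)/C(32,14); sum pmf over tables with pmf ≤ p_obs
p-value (two-sided) = 0.72127
At α=0.1: p ≥ α → fail to reject H₀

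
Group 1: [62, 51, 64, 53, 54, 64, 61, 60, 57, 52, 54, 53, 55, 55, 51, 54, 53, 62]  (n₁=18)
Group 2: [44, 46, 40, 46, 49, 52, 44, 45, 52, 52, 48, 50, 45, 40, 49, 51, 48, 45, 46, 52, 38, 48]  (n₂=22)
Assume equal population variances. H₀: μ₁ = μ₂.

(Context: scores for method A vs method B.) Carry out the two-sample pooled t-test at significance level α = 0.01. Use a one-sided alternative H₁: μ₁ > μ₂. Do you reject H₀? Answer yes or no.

reject H₀: yes

x̄₁=56.389, s₁=4.513, n₁=18
x̄₂=46.818, s₂=4.067, n₂=22
s_p² = [17·4.513² + 21·4.067²]/38 = 18.2513
SE = √(s_p²·(1/18+1/22)) = 1.3578
t = (56.389−46.818)/1.3578 = 7.0488
df = 38
p-value (one-sided, H₁ greater) = 0.00000
At α=0.01: p < α → reject H₀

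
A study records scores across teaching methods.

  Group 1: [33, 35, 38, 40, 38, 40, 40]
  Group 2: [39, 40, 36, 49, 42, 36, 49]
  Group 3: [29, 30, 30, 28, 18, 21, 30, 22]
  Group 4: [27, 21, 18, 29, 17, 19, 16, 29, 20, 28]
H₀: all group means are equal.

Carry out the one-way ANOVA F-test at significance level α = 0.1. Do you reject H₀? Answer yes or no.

reject H₀: yes

Group means [37.71, 41.57, 26.00, 22.40], grand mean 30.844
SSB = Σnᵢ(x̄ᵢ−x̄)² = 2036.676; SSW = ΣΣ(x−x̄ᵢ)² = 641.543
MSB = 2036.676/3 = 678.8920; MSW = 641.543/28 = 22.9122
F = MSB/MSW = 29.6301
df = (3, 28)
p-value (upper-tail) = 0.00000
At α=0.1: p < α → reject H₀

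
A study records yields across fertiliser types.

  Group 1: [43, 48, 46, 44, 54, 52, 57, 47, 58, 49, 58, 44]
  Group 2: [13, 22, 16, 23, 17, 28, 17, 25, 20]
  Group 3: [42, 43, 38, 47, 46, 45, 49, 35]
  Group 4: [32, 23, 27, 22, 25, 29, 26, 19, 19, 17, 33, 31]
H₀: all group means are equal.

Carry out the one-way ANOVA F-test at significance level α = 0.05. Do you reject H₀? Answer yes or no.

Group means [50.00, 20.11, 43.12, 25.25], grand mean 34.854
SSB = Σnᵢ(x̄ᵢ−x̄)² = 6363.108; SSW = ΣΣ(x−x̄ᵢ)² = 1006.014
MSB = 6363.108/3 = 2121.0360; MSW = 1006.014/37 = 27.1896
F = MSB/MSW = 78.0092
df = (3, 37)
p-value (upper-tail) = 0.00000
At α=0.05: p < α → reject H₀

reject H₀: yes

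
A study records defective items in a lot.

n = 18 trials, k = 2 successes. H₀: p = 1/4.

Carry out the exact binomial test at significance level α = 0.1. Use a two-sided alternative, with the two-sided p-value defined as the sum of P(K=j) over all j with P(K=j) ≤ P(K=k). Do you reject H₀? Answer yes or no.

Exact binomial: n=18, k=2, p₀=1/4=0.2500
P(X=j) = C(n,j)·p₀^j·(1−p₀)^(n−j); p = Σ P(X=j) over j with P(X=j) ≤ P(X=2)
p-value (two-sided) = 0.27429
At α=0.1: p ≥ α → fail to reject H₀

reject H₀: no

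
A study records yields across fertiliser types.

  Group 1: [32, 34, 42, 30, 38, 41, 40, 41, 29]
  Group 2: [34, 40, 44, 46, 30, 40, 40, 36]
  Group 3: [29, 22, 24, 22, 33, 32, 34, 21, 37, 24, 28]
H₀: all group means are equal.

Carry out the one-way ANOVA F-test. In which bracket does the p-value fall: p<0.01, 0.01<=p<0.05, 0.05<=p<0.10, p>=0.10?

Group means [36.33, 38.75, 27.82], grand mean 33.679
SSB = Σnᵢ(x̄ᵢ−x̄)² = 646.971; SSW = ΣΣ(x−x̄ᵢ)² = 713.136
MSB = 646.971/2 = 323.4854; MSW = 713.136/25 = 28.5255
F = MSB/MSW = 11.3402
df = (2, 25)
p-value (upper-tail) = 0.00031
→ bracket: p<0.01

p-value bracket: p<0.01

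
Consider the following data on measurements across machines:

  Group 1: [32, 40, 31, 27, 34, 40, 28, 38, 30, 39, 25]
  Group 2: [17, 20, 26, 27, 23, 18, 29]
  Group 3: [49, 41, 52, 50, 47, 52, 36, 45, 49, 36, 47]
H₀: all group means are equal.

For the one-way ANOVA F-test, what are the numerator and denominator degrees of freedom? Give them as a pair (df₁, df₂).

k = 3 groups, N = 29 total
df = (k−1, N−k) = (3−1, 29−3) = (2, 26)

degrees of freedom = [2, 26]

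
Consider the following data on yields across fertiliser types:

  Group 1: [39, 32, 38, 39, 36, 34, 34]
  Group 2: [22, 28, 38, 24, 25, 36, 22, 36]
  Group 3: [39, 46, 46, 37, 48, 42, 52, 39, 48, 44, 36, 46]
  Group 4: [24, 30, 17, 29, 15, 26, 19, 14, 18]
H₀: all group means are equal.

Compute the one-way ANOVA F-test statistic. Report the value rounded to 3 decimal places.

test statistic = 31.725

Group means [36.00, 28.88, 43.58, 21.33], grand mean 33.278
SSB = Σnᵢ(x̄ᵢ−x̄)² = 2765.431; SSW = ΣΣ(x−x̄ᵢ)² = 929.792
MSB = 2765.431/3 = 921.8102; MSW = 929.792/32 = 29.0560
F = MSB/MSW = 31.7253
df = (3, 32)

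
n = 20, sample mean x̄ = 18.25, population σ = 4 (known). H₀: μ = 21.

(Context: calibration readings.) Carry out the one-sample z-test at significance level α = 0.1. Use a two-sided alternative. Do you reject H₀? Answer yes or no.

reject H₀: yes

SE = σ/√n = 4/√20 = 0.8944
z = (x̄−μ₀)/SE = (18.25−21)/0.8944 = -3.0746
p-value (two-sided) = 0.00211
At α=0.1: p < α → reject H₀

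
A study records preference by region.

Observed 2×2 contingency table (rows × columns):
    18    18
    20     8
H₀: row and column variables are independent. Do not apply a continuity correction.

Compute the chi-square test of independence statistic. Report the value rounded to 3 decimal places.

test statistic = 2.998

Row totals [36, 28], col totals [38, 26], n=64
χ² = (18−21.38)²/21.38 + (18−14.62)²/14.62 + (20−16.62)²/16.62 + (8−11.38)²/11.38 = 2.9983
df = 1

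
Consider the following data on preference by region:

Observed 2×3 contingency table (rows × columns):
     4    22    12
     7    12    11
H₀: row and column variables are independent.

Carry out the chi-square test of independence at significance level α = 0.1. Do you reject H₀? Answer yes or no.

Row totals [38, 30], col totals [11, 34, 23], n=68
χ² = (4−6.15)²/6.15 + (22−19.00)²/19.00 + (12−12.85)²/12.85 + (7−4.85)²/4.85 + (12−15.00)²/15.00 + (11−10.15)²/10.15 = 2.9018
df = 2
p-value (upper-tail) = 0.23436
At α=0.1: p ≥ α → fail to reject H₀

reject H₀: no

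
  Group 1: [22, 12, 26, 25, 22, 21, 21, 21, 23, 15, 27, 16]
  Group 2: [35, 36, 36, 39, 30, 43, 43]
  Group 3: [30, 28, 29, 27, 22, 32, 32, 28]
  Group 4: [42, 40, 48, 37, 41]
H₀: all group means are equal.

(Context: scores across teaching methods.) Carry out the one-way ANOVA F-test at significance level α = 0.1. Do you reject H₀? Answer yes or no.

reject H₀: yes

Group means [20.92, 37.43, 28.50, 41.60], grand mean 29.656
SSB = Σnᵢ(x̄ᵢ−x̄)² = 2063.388; SSW = ΣΣ(x−x̄ᵢ)² = 491.831
MSB = 2063.388/3 = 687.7959; MSW = 491.831/28 = 17.5654
F = MSB/MSW = 39.1563
df = (3, 28)
p-value (upper-tail) = 0.00000
At α=0.1: p < α → reject H₀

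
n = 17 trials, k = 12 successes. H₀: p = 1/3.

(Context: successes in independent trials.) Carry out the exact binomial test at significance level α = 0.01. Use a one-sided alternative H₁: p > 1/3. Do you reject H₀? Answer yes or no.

reject H₀: yes

Exact binomial: n=17, k=12, p₀=1/3=0.3333
P(X≥12) from Σ C(n,i)·p₀^i·(1−p₀)^(n−i)
p-value (one-sided, H₁ greater) = 0.00187
At α=0.01: p < α → reject H₀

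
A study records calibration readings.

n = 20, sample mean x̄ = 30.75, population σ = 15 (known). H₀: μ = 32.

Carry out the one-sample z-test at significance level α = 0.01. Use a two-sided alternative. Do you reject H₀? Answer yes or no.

reject H₀: no

SE = σ/√n = 15/√20 = 3.3541
z = (x̄−μ₀)/SE = (30.75−32)/3.3541 = -0.3727
p-value (two-sided) = 0.70939
At α=0.01: p ≥ α → fail to reject H₀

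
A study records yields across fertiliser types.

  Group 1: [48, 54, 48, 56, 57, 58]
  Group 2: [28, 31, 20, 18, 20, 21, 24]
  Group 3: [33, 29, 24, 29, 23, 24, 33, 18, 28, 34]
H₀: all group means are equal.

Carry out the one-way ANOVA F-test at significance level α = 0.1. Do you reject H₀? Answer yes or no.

Group means [53.50, 23.14, 27.50], grand mean 32.957
SSB = Σnᵢ(x̄ᵢ−x̄)² = 3504.099; SSW = ΣΣ(x−x̄ᵢ)² = 478.857
MSB = 3504.099/2 = 1752.0497; MSW = 478.857/20 = 23.9429
F = MSB/MSW = 73.1763
df = (2, 20)
p-value (upper-tail) = 0.00000
At α=0.1: p < α → reject H₀

reject H₀: yes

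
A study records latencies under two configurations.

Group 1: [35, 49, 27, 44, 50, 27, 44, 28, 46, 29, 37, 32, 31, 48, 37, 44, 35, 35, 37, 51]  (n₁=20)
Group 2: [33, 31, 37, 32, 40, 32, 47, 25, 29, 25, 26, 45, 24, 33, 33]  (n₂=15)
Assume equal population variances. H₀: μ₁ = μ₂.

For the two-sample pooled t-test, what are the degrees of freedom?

degrees of freedom = 33

df = n₁ + n₂ − 2 = 20 + 15 − 2 = 33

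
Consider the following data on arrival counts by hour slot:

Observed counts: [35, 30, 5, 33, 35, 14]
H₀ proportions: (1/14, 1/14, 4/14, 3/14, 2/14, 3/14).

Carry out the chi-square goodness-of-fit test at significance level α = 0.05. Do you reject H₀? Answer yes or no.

reject H₀: yes

n = 152; E_i = n·p_i = [10.86, 10.86, 43.43, 32.57, 21.71, 32.57]
χ² = (35−10.86)²/10.86 + (30−10.86)²/10.86 + (5−43.43)²/43.43 + (33−32.57)²/32.57 + (35−21.71)²/21.71 + (14−32.57)²/32.57 = 140.1656
df = 5
p-value (upper-tail) = 0.00000
At α=0.05: p < α → reject H₀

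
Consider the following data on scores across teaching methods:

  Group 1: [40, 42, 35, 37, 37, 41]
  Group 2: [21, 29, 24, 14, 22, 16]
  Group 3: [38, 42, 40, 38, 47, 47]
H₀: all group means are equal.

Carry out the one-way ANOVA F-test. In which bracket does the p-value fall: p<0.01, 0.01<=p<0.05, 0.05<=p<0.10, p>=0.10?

p-value bracket: p<0.01

Group means [38.67, 21.00, 42.00], grand mean 33.889
SSB = Σnᵢ(x̄ᵢ−x̄)² = 1528.444; SSW = ΣΣ(x−x̄ᵢ)² = 271.333
MSB = 1528.444/2 = 764.2222; MSW = 271.333/15 = 18.0889
F = MSB/MSW = 42.2482
df = (2, 15)
p-value (upper-tail) = 0.00000
→ bracket: p<0.01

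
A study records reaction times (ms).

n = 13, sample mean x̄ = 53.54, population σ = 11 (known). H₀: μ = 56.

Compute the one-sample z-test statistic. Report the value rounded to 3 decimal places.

SE = σ/√n = 11/√13 = 3.0509
z = (x̄−μ₀)/SE = (53.54−56)/3.0509 = -0.8063

test statistic = -0.806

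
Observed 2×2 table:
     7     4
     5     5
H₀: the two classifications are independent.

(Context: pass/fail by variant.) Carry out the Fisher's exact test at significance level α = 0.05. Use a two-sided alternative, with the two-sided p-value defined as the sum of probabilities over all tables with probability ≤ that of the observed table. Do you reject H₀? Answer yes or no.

Margins: r₁=11, r₂=10, c₁=12, c₂=9, n=21
p_obs = C(11,7)·C(10,5)/C(21,12); sum pmf over tables with pmf ≤ p_obs
p-value (two-sided) = 0.66992
At α=0.05: p ≥ α → fail to reject H₀

reject H₀: no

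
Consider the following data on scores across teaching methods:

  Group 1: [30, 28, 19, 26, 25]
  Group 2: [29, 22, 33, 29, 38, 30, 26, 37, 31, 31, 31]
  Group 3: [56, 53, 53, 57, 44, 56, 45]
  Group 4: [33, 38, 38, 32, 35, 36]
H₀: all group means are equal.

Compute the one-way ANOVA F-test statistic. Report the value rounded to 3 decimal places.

test statistic = 46.512

Group means [25.60, 30.64, 52.00, 35.33], grand mean 35.897
SSB = Σnᵢ(x̄ᵢ−x̄)² = 2651.611; SSW = ΣΣ(x−x̄ᵢ)² = 475.079
MSB = 2651.611/3 = 883.8703; MSW = 475.079/25 = 19.0032
F = MSB/MSW = 46.5118
df = (3, 25)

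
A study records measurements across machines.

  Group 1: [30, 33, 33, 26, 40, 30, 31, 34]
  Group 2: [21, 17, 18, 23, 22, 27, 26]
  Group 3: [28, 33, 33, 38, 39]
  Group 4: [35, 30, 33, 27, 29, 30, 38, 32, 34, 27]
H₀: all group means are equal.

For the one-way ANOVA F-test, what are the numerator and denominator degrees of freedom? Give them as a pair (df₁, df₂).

k = 4 groups, N = 30 total
df = (k−1, N−k) = (4−1, 30−4) = (3, 26)

degrees of freedom = [3, 26]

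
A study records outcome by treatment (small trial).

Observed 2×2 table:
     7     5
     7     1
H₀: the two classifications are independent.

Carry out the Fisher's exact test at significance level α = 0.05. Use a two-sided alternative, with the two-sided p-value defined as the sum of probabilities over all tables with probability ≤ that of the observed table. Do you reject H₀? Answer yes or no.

reject H₀: no

Margins: r₁=12, r₂=8, c₁=14, c₂=6, n=20
p_obs = C(12,7)·C(8,7)/C(20,14); sum pmf over tables with pmf ≤ p_obs
p-value (two-sided) = 0.32456
At α=0.05: p ≥ α → fail to reject H₀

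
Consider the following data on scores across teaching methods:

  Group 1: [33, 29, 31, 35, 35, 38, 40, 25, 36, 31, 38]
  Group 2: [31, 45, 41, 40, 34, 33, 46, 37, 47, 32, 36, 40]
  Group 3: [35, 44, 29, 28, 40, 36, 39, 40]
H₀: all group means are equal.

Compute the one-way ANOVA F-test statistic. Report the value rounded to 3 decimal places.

test statistic = 2.427

Group means [33.73, 38.50, 36.38], grand mean 36.258
SSB = Σnᵢ(x̄ᵢ−x̄)² = 130.879; SSW = ΣΣ(x−x̄ᵢ)² = 755.057
MSB = 130.879/2 = 65.4393; MSW = 755.057/28 = 26.9663
F = MSB/MSW = 2.4267
df = (2, 28)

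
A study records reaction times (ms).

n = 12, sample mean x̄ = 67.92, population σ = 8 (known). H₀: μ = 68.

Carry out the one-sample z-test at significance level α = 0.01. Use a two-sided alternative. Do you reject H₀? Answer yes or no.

SE = σ/√n = 8/√12 = 2.3094
z = (x̄−μ₀)/SE = (67.92−68)/2.3094 = -0.0346
p-value (two-sided) = 0.97237
At α=0.01: p ≥ α → fail to reject H₀

reject H₀: no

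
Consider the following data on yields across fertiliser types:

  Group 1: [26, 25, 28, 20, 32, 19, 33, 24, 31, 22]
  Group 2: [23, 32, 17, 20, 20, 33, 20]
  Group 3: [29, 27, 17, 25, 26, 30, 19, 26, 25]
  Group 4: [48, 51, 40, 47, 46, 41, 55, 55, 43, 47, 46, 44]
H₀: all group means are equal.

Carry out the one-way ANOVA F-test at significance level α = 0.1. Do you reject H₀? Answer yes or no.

reject H₀: yes

Group means [26.00, 23.57, 24.89, 46.92], grand mean 31.895
SSB = Σnᵢ(x̄ᵢ−x̄)² = 3982.059; SSW = ΣΣ(x−x̄ᵢ)² = 865.520
MSB = 3982.059/3 = 1327.3530; MSW = 865.520/34 = 25.4565
F = MSB/MSW = 52.1421
df = (3, 34)
p-value (upper-tail) = 0.00000
At α=0.1: p < α → reject H₀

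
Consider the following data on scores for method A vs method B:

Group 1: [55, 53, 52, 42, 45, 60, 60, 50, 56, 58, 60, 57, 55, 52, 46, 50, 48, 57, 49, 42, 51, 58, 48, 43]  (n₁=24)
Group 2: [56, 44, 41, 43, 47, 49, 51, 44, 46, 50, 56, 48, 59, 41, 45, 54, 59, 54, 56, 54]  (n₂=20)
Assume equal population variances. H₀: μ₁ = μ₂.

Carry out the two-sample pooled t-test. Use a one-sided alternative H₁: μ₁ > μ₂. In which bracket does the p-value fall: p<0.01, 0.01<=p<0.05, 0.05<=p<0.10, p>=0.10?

p-value bracket: p>=0.10

x̄₁=51.958, s₁=5.767, n₁=24
x̄₂=49.850, s₂=5.878, n₂=20
s_p² = [23·5.767² + 19·5.878²]/42 = 33.8454
SE = √(s_p²·(1/24+1/20)) = 1.7614
t = (51.958−49.850)/1.7614 = 1.1970
df = 42
p-value (one-sided, H₁ greater) = 0.11902
→ bracket: p>=0.10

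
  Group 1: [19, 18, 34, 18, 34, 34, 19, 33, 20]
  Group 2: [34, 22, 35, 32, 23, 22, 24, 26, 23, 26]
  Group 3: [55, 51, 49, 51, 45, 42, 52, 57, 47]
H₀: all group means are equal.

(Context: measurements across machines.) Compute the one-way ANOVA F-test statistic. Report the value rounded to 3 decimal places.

test statistic = 47.597

Group means [25.44, 26.70, 49.89], grand mean 33.750
SSB = Σnᵢ(x̄ᵢ−x̄)² = 3462.039; SSW = ΣΣ(x−x̄ᵢ)² = 909.211
MSB = 3462.039/2 = 1731.0194; MSW = 909.211/25 = 36.3684
F = MSB/MSW = 47.5967
df = (2, 25)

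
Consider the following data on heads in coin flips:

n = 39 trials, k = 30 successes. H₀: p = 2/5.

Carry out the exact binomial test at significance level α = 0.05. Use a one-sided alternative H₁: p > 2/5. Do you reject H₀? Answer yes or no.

reject H₀: yes

Exact binomial: n=39, k=30, p₀=2/5=0.4000
P(X≥30) from Σ C(n,i)·p₀^i·(1−p₀)^(n−i)
p-value (one-sided, H₁ greater) = 0.00000
At α=0.05: p < α → reject H₀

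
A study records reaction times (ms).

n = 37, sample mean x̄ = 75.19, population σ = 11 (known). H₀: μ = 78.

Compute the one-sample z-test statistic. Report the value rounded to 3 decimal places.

SE = σ/√n = 11/√37 = 1.8084
z = (x̄−μ₀)/SE = (75.19−78)/1.8084 = -1.5539

test statistic = -1.554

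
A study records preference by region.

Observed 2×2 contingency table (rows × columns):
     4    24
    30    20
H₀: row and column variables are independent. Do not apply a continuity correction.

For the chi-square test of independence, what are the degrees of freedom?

df = (r−1)(c−1) = (2−1)·(2−1) = 1

degrees of freedom = 1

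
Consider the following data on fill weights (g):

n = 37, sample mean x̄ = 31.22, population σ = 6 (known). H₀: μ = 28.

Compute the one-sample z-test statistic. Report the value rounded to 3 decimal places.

test statistic = 3.264

SE = σ/√n = 6/√37 = 0.9864
z = (x̄−μ₀)/SE = (31.22−28)/0.9864 = 3.2644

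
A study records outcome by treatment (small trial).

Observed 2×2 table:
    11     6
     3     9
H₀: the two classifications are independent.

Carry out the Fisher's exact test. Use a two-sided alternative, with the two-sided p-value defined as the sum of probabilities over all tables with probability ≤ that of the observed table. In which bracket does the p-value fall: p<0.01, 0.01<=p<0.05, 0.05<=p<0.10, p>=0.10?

p-value bracket: 0.05<=p<0.10

Margins: r₁=17, r₂=12, c₁=14, c₂=15, n=29
p_obs = C(17,11)·C(12,3)/C(29,14); sum pmf over tables with pmf ≤ p_obs
p-value (two-sided) = 0.06043
→ bracket: 0.05<=p<0.10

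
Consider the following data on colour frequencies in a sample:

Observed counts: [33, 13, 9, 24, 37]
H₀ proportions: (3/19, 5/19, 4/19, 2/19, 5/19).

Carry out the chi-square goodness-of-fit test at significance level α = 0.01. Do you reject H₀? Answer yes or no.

reject H₀: yes

n = 116; E_i = n·p_i = [18.32, 30.53, 24.42, 12.21, 30.53]
χ² = (33−18.32)²/18.32 + (13−30.53)²/30.53 + (9−24.42)²/24.42 + (24−12.21)²/12.21 + (37−30.53)²/30.53 = 44.3289
df = 4
p-value (upper-tail) = 0.00000
At α=0.01: p < α → reject H₀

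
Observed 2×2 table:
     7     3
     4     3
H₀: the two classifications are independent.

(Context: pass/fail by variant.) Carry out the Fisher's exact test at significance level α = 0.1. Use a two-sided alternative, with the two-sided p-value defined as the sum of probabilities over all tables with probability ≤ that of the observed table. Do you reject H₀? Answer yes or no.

reject H₀: no

Margins: r₁=10, r₂=7, c₁=11, c₂=6, n=17
p_obs = C(10,7)·C(7,4)/C(17,11); sum pmf over tables with pmf ≤ p_obs
p-value (two-sided) = 0.64367
At α=0.1: p ≥ α → fail to reject H₀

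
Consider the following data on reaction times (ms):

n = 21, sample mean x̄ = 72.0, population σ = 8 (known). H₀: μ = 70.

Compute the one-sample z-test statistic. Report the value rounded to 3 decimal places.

test statistic = 1.146

SE = σ/√n = 8/√21 = 1.7457
z = (x̄−μ₀)/SE = (72.0−70)/1.7457 = 1.1456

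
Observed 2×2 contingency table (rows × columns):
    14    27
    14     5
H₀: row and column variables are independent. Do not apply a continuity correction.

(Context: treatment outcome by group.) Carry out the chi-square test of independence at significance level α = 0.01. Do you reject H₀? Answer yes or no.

reject H₀: yes

Row totals [41, 19], col totals [28, 32], n=60
χ² = (14−19.13)²/19.13 + (27−21.87)²/21.87 + (14−8.87)²/8.87 + (5−10.13)²/10.13 = 8.1547
df = 1
p-value (upper-tail) = 0.00430
At α=0.01: p < α → reject H₀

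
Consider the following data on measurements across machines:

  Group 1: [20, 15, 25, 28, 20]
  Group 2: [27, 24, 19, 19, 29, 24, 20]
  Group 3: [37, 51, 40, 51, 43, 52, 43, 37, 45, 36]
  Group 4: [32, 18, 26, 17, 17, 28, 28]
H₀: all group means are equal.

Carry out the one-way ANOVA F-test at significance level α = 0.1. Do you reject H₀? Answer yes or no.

Group means [21.60, 23.14, 43.50, 23.71], grand mean 30.034
SSB = Σnᵢ(x̄ᵢ−x̄)² = 2780.980; SSW = ΣΣ(x−x̄ᵢ)² = 769.986
MSB = 2780.980/3 = 926.9933; MSW = 769.986/25 = 30.7994
F = MSB/MSW = 30.0977
df = (3, 25)
p-value (upper-tail) = 0.00000
At α=0.1: p < α → reject H₀

reject H₀: yes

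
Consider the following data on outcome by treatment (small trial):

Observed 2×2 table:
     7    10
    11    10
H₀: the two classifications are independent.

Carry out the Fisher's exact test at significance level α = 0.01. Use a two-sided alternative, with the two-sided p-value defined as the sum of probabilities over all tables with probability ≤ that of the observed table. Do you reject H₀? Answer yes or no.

reject H₀: no

Margins: r₁=17, r₂=21, c₁=18, c₂=20, n=38
p_obs = C(17,7)·C(21,11)/C(38,18); sum pmf over tables with pmf ≤ p_obs
p-value (two-sided) = 0.53184
At α=0.01: p ≥ α → fail to reject H₀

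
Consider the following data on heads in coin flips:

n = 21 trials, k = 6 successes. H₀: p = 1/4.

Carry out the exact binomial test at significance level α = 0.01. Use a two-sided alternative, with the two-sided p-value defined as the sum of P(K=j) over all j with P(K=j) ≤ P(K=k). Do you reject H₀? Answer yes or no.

Exact binomial: n=21, k=6, p₀=1/4=0.2500
P(X=j) = C(n,j)·p₀^j·(1−p₀)^(n−j); p = Σ P(X=j) over j with P(X=j) ≤ P(X=6)
p-value (two-sided) = 0.80083
At α=0.01: p ≥ α → fail to reject H₀

reject H₀: no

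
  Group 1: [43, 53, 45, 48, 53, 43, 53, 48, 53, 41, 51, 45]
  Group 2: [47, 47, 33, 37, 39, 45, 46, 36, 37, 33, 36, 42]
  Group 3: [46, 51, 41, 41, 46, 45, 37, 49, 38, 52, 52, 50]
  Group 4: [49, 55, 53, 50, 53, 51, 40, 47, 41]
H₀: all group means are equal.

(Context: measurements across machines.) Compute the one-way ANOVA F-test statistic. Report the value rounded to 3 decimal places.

Group means [48.00, 39.83, 45.67, 48.78], grand mean 45.356
SSB = Σnᵢ(x̄ᵢ−x̄)² = 556.422; SSW = ΣΣ(x−x̄ᵢ)² = 1075.889
MSB = 556.422/3 = 185.4741; MSW = 1075.889/41 = 26.2412
F = MSB/MSW = 7.0681
df = (3, 41)

test statistic = 7.068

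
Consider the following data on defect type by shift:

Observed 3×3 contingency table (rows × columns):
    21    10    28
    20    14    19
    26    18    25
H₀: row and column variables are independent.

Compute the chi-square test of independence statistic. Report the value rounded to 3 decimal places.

Row totals [59, 53, 69], col totals [67, 42, 72], n=181
χ² = (21−21.84)²/21.84 + (10−13.69)²/13.69 + (28−23.47)²/23.47 + (20−19.62)²/19.62 + (14−12.30)²/12.30 + (19−21.08)²/21.08 + (26−25.54)²/25.54 + (18−16.01)²/16.01 + (25−27.45)²/27.45 = 2.8239
df = 4

test statistic = 2.824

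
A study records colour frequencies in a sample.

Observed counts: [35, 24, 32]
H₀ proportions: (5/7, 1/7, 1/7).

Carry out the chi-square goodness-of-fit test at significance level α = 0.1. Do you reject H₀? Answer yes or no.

n = 91; E_i = n·p_i = [65.00, 13.00, 13.00]
χ² = (35−65.00)²/65.00 + (24−13.00)²/13.00 + (32−13.00)²/13.00 = 50.9231
df = 2
p-value (upper-tail) = 0.00000
At α=0.1: p < α → reject H₀

reject H₀: yes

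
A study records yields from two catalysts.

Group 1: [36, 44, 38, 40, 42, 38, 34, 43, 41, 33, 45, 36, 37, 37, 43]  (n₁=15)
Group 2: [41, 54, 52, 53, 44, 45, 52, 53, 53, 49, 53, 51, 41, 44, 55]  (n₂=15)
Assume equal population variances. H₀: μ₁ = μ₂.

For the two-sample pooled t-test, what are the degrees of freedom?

degrees of freedom = 28

df = n₁ + n₂ − 2 = 15 + 15 − 2 = 28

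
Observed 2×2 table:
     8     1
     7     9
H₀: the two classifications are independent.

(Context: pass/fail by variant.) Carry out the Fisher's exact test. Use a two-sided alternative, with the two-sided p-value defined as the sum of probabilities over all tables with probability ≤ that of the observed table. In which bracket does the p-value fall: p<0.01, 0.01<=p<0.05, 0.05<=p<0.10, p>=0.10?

p-value bracket: 0.01<=p<0.05

Margins: r₁=9, r₂=16, c₁=15, c₂=10, n=25
p_obs = C(9,8)·C(16,7)/C(25,15); sum pmf over tables with pmf ≤ p_obs
p-value (two-sided) = 0.04045
→ bracket: 0.01<=p<0.05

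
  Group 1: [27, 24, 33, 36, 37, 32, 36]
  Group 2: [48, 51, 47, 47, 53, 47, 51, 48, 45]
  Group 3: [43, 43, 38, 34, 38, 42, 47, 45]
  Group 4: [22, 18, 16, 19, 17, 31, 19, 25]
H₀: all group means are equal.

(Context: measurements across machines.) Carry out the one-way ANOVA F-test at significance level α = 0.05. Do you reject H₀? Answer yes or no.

Group means [32.14, 48.56, 41.25, 20.88], grand mean 36.219
SSB = Σnᵢ(x̄ᵢ−x̄)² = 3572.014; SSW = ΣΣ(x−x̄ᵢ)² = 501.454
MSB = 3572.014/3 = 1190.6715; MSW = 501.454/28 = 17.9091
F = MSB/MSW = 66.4842
df = (3, 28)
p-value (upper-tail) = 0.00000
At α=0.05: p < α → reject H₀

reject H₀: yes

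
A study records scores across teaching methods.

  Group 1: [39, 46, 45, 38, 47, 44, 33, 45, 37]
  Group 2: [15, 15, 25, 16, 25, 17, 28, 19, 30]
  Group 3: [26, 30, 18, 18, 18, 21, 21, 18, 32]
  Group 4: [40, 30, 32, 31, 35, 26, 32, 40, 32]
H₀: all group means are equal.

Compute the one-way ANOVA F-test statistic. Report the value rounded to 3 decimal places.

Group means [41.56, 21.11, 22.44, 33.11], grand mean 29.556
SSB = Σnᵢ(x̄ᵢ−x̄)² = 2506.667; SSW = ΣΣ(x−x̄ᵢ)² = 882.222
MSB = 2506.667/3 = 835.5556; MSW = 882.222/32 = 27.5694
F = MSB/MSW = 30.3073
df = (3, 32)

test statistic = 30.307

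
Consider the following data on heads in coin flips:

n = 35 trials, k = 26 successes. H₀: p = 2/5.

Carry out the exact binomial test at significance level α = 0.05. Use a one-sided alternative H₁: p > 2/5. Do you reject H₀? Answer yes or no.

Exact binomial: n=35, k=26, p₀=2/5=0.4000
P(X≥26) from Σ C(n,i)·p₀^i·(1−p₀)^(n−i)
p-value (one-sided, H₁ greater) = 0.00004
At α=0.05: p < α → reject H₀

reject H₀: yes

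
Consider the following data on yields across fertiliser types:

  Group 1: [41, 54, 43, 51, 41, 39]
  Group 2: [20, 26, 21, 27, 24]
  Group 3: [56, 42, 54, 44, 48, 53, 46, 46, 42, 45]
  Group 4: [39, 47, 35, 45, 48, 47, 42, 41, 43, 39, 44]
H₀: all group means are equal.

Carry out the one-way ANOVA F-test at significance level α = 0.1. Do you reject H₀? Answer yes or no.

Group means [44.83, 23.60, 47.60, 42.73], grand mean 41.656
SSB = Σnᵢ(x̄ᵢ−x̄)² = 2056.604; SSW = ΣΣ(x−x̄ᵢ)² = 616.615
MSB = 2056.604/3 = 685.5345; MSW = 616.615/28 = 22.0220
F = MSB/MSW = 31.1296
df = (3, 28)
p-value (upper-tail) = 0.00000
At α=0.1: p < α → reject H₀

reject H₀: yes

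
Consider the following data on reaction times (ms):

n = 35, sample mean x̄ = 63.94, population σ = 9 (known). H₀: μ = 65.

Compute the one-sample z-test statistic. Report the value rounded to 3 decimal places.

SE = σ/√n = 9/√35 = 1.5213
z = (x̄−μ₀)/SE = (63.94−65)/1.5213 = -0.6968

test statistic = -0.697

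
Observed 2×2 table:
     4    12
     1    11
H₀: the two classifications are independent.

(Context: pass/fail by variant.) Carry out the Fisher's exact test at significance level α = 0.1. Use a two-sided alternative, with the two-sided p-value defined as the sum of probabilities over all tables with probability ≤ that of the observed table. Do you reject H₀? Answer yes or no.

reject H₀: no

Margins: r₁=16, r₂=12, c₁=5, c₂=23, n=28
p_obs = C(16,4)·C(12,1)/C(28,5); sum pmf over tables with pmf ≤ p_obs
p-value (two-sided) = 0.35531
At α=0.1: p ≥ α → fail to reject H₀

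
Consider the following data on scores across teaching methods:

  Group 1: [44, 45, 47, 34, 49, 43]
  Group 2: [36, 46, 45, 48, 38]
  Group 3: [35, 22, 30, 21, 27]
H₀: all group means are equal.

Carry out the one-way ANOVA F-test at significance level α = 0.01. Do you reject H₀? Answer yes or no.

reject H₀: yes

Group means [43.67, 42.60, 27.00], grand mean 38.125
SSB = Σnᵢ(x̄ᵢ−x̄)² = 903.217; SSW = ΣΣ(x−x̄ᵢ)² = 380.533
MSB = 903.217/2 = 451.6083; MSW = 380.533/13 = 29.2718
F = MSB/MSW = 15.4281
df = (2, 13)
p-value (upper-tail) = 0.00037
At α=0.01: p < α → reject H₀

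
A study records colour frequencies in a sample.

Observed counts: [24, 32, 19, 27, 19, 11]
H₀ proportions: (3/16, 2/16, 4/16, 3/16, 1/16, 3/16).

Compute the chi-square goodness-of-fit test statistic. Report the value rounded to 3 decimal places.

test statistic = 42.374

n = 132; E_i = n·p_i = [24.75, 16.50, 33.00, 24.75, 8.25, 24.75]
χ² = (24−24.75)²/24.75 + (32−16.50)²/16.50 + (19−33.00)²/33.00 + (27−24.75)²/24.75 + (19−8.25)²/8.25 + (11−24.75)²/24.75 = 42.3737
df = 5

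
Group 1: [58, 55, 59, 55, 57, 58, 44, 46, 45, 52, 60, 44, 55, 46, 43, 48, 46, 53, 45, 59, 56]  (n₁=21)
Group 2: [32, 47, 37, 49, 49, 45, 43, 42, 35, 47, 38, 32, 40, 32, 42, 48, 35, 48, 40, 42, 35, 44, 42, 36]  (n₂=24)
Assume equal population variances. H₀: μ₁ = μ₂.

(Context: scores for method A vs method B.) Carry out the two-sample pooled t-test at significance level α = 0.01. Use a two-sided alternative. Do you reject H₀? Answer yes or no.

x̄₁=51.619, s₁=6.045, n₁=21
x̄₂=40.833, s₂=5.647, n₂=24
s_p² = [20·6.045² + 23·5.647²]/43 = 34.0532
SE = √(s_p²·(1/21+1/24)) = 1.7437
t = (51.619−40.833)/1.7437 = 6.1856
df = 43
p-value (two-sided) = 0.00000
At α=0.01: p < α → reject H₀

reject H₀: yes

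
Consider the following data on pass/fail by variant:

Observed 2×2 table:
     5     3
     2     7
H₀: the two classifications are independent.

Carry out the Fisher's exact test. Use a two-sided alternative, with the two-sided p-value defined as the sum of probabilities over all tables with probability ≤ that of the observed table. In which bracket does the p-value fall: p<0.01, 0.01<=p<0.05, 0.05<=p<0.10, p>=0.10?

Margins: r₁=8, r₂=9, c₁=7, c₂=10, n=17
p_obs = C(8,5)·C(9,2)/C(17,7); sum pmf over tables with pmf ≤ p_obs
p-value (two-sided) = 0.15343
→ bracket: p>=0.10

p-value bracket: p>=0.10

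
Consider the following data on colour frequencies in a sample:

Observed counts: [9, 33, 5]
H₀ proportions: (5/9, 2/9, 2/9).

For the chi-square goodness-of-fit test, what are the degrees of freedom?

df = k − 1 = 3 − 1 = 2

degrees of freedom = 2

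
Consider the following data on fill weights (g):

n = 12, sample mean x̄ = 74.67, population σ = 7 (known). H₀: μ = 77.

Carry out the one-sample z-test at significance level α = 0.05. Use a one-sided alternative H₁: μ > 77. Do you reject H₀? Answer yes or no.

reject H₀: no

SE = σ/√n = 7/√12 = 2.0207
z = (x̄−μ₀)/SE = (74.67−77)/2.0207 = -1.1531
p-value (one-sided, H₁ greater) = 0.87556
At α=0.05: p ≥ α → fail to reject H₀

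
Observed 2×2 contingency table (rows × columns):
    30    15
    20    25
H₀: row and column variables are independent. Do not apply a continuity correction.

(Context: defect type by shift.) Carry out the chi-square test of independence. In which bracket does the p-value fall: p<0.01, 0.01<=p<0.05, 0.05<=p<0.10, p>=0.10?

Row totals [45, 45], col totals [50, 40], n=90
χ² = (30−25.00)²/25.00 + (15−20.00)²/20.00 + (20−25.00)²/25.00 + (25−20.00)²/20.00 = 4.5000
df = 1
p-value (upper-tail) = 0.03389
→ bracket: 0.01<=p<0.05

p-value bracket: 0.01<=p<0.05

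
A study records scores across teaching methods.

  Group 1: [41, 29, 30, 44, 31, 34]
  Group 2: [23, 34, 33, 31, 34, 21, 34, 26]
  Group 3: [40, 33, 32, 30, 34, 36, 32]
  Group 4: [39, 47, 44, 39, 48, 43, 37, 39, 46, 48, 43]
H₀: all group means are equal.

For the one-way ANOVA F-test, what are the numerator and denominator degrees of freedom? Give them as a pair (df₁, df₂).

k = 4 groups, N = 32 total
df = (k−1, N−k) = (4−1, 32−4) = (3, 28)

degrees of freedom = [3, 28]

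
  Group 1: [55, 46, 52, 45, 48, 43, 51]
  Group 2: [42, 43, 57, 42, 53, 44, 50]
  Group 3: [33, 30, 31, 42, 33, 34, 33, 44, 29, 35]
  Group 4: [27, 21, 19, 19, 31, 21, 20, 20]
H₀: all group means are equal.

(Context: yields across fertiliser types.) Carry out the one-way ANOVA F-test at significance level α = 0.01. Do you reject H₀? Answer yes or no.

Group means [48.57, 47.29, 34.40, 22.25], grand mean 37.281
SSB = Σnᵢ(x̄ᵢ−x̄)² = 3483.426; SSW = ΣΣ(x−x̄ᵢ)² = 679.043
MSB = 3483.426/3 = 1161.1420; MSW = 679.043/28 = 24.2515
F = MSB/MSW = 47.8791
df = (3, 28)
p-value (upper-tail) = 0.00000
At α=0.01: p < α → reject H₀

reject H₀: yes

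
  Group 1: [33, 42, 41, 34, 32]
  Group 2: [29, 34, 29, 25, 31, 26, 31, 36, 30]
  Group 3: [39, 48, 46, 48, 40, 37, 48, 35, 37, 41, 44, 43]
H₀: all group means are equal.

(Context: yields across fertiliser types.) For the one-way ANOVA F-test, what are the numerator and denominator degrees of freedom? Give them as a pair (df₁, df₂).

degrees of freedom = [2, 23]

k = 3 groups, N = 26 total
df = (k−1, N−k) = (3−1, 26−3) = (2, 23)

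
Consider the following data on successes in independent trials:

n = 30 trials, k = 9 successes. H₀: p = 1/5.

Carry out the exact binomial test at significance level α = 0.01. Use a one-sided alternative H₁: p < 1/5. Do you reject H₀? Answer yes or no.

Exact binomial: n=30, k=9, p₀=1/5=0.2000
P(X≤9) from Σ C(n,i)·p₀^i·(1−p₀)^(n−i)
p-value (one-sided, H₁ less) = 0.93891
At α=0.01: p ≥ α → fail to reject H₀

reject H₀: no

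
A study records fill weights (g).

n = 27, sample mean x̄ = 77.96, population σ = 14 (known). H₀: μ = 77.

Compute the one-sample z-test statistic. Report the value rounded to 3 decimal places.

test statistic = 0.356

SE = σ/√n = 14/√27 = 2.6943
z = (x̄−μ₀)/SE = (77.96−77)/2.6943 = 0.3563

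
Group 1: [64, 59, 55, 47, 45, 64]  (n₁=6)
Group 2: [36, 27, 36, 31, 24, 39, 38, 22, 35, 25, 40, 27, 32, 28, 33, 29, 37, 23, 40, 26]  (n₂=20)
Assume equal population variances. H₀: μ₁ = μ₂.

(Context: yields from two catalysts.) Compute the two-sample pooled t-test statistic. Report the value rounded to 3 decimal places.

x̄₁=55.667, s₁=8.238, n₁=6
x̄₂=31.400, s₂=5.977, n₂=20
s_p² = [5·8.238² + 19·5.977²]/24 = 42.4222
SE = √(s_p²·(1/6+1/20)) = 3.0317
t = (55.667−31.400)/3.0317 = 8.0042
df = 24

test statistic = 8.004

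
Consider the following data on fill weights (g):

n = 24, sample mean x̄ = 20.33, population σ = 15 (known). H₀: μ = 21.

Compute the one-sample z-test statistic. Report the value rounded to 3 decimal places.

SE = σ/√n = 15/√24 = 3.0619
z = (x̄−μ₀)/SE = (20.33−21)/3.0619 = -0.2188

test statistic = -0.219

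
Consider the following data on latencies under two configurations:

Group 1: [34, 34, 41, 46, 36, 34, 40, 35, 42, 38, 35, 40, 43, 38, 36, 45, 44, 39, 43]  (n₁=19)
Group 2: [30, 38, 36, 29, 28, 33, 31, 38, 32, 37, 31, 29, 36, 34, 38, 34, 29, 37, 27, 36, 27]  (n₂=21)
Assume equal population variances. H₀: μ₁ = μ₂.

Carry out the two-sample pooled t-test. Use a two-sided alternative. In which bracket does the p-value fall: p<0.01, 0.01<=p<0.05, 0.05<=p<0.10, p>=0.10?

x̄₁=39.105, s₁=3.971, n₁=19
x̄₂=32.857, s₂=3.864, n₂=21
s_p² = [18·3.971² + 20·3.864²]/38 = 15.3253
SE = √(s_p²·(1/19+1/21)) = 1.2395
t = (39.105−32.857)/1.2395 = 5.0408
df = 38
p-value (two-sided) = 0.00001
→ bracket: p<0.01

p-value bracket: p<0.01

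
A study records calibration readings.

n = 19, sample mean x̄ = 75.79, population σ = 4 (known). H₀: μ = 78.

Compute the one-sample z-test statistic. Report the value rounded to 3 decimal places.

test statistic = -2.408

SE = σ/√n = 4/√19 = 0.9177
z = (x̄−μ₀)/SE = (75.79−78)/0.9177 = -2.4083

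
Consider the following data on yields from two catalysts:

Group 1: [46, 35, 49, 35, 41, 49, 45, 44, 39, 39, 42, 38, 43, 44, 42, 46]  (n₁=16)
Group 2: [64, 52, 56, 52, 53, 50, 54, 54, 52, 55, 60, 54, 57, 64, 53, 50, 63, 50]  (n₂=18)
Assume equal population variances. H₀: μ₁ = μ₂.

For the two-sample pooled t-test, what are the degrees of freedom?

degrees of freedom = 32

df = n₁ + n₂ − 2 = 16 + 18 − 2 = 32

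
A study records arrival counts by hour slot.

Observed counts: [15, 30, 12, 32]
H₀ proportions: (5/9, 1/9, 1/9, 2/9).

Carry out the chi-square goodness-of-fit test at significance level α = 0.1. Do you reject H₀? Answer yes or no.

reject H₀: yes

n = 89; E_i = n·p_i = [49.44, 9.89, 9.89, 19.78]
χ² = (15−49.44)²/49.44 + (30−9.89)²/9.89 + (12−9.89)²/9.89 + (32−19.78)²/19.78 = 72.8989
df = 3
p-value (upper-tail) = 0.00000
At α=0.1: p < α → reject H₀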